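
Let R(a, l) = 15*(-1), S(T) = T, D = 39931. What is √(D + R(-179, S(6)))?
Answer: 2*√9979 ≈ 199.79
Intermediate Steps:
R(a, l) = -15
√(D + R(-179, S(6))) = √(39931 - 15) = √39916 = 2*√9979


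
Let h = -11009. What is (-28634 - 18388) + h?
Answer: -58031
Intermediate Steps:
(-28634 - 18388) + h = (-28634 - 18388) - 11009 = -47022 - 11009 = -58031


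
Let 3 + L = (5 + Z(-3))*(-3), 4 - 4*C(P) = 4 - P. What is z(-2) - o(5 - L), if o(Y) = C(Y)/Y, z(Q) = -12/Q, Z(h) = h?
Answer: 23/4 ≈ 5.7500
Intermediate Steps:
C(P) = P/4 (C(P) = 1 - (4 - P)/4 = 1 + (-1 + P/4) = P/4)
L = -9 (L = -3 + (5 - 3)*(-3) = -3 + 2*(-3) = -3 - 6 = -9)
o(Y) = ¼ (o(Y) = (Y/4)/Y = ¼)
z(-2) - o(5 - L) = -12/(-2) - 1*¼ = -12*(-½) - ¼ = 6 - ¼ = 23/4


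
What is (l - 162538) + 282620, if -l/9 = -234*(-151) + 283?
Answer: -200471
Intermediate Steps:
l = -320553 (l = -9*(-234*(-151) + 283) = -9*(35334 + 283) = -9*35617 = -320553)
(l - 162538) + 282620 = (-320553 - 162538) + 282620 = -483091 + 282620 = -200471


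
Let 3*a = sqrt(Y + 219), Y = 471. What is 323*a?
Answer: 323*sqrt(690)/3 ≈ 2828.2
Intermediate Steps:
a = sqrt(690)/3 (a = sqrt(471 + 219)/3 = sqrt(690)/3 ≈ 8.7560)
323*a = 323*(sqrt(690)/3) = 323*sqrt(690)/3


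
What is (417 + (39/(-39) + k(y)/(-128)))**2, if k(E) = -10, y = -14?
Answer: 709103641/4096 ≈ 1.7312e+5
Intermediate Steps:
(417 + (39/(-39) + k(y)/(-128)))**2 = (417 + (39/(-39) - 10/(-128)))**2 = (417 + (39*(-1/39) - 10*(-1/128)))**2 = (417 + (-1 + 5/64))**2 = (417 - 59/64)**2 = (26629/64)**2 = 709103641/4096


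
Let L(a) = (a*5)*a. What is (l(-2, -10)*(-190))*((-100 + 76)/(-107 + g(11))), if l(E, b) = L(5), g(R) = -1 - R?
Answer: -570000/119 ≈ -4789.9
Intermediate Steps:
L(a) = 5*a² (L(a) = (5*a)*a = 5*a²)
l(E, b) = 125 (l(E, b) = 5*5² = 5*25 = 125)
(l(-2, -10)*(-190))*((-100 + 76)/(-107 + g(11))) = (125*(-190))*((-100 + 76)/(-107 + (-1 - 1*11))) = -(-570000)/(-107 + (-1 - 11)) = -(-570000)/(-107 - 12) = -(-570000)/(-119) = -(-570000)*(-1)/119 = -23750*24/119 = -570000/119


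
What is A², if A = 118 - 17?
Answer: 10201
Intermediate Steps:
A = 101
A² = 101² = 10201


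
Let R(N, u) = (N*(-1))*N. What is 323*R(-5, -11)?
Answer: -8075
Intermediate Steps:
R(N, u) = -N² (R(N, u) = (-N)*N = -N²)
323*R(-5, -11) = 323*(-1*(-5)²) = 323*(-1*25) = 323*(-25) = -8075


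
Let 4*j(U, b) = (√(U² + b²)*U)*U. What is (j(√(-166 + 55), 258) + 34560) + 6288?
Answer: 40848 - 111*√66453/4 ≈ 33695.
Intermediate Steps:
j(U, b) = U²*√(U² + b²)/4 (j(U, b) = ((√(U² + b²)*U)*U)/4 = ((U*√(U² + b²))*U)/4 = (U²*√(U² + b²))/4 = U²*√(U² + b²)/4)
(j(√(-166 + 55), 258) + 34560) + 6288 = ((√(-166 + 55))²*√((√(-166 + 55))² + 258²)/4 + 34560) + 6288 = ((√(-111))²*√((√(-111))² + 66564)/4 + 34560) + 6288 = ((I*√111)²*√((I*√111)² + 66564)/4 + 34560) + 6288 = ((¼)*(-111)*√(-111 + 66564) + 34560) + 6288 = ((¼)*(-111)*√66453 + 34560) + 6288 = (-111*√66453/4 + 34560) + 6288 = (34560 - 111*√66453/4) + 6288 = 40848 - 111*√66453/4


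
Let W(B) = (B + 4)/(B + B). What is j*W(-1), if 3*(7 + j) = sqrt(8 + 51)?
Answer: 21/2 - sqrt(59)/2 ≈ 6.6594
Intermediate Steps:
W(B) = (4 + B)/(2*B) (W(B) = (4 + B)/((2*B)) = (4 + B)*(1/(2*B)) = (4 + B)/(2*B))
j = -7 + sqrt(59)/3 (j = -7 + sqrt(8 + 51)/3 = -7 + sqrt(59)/3 ≈ -4.4396)
j*W(-1) = (-7 + sqrt(59)/3)*((1/2)*(4 - 1)/(-1)) = (-7 + sqrt(59)/3)*((1/2)*(-1)*3) = (-7 + sqrt(59)/3)*(-3/2) = 21/2 - sqrt(59)/2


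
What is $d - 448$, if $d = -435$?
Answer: $-883$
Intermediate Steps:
$d - 448 = -435 - 448 = -883$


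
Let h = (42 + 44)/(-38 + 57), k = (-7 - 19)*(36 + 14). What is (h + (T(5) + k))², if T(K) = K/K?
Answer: 604914025/361 ≈ 1.6757e+6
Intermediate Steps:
k = -1300 (k = -26*50 = -1300)
T(K) = 1
h = 86/19 ≈ 4.5263
(h + (T(5) + k))² = (86/19 + (1 - 1300))² = (86/19 - 1299)² = (-24595/19)² = 604914025/361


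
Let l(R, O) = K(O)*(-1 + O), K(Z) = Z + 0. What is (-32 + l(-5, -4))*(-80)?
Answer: 960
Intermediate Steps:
K(Z) = Z
l(R, O) = O*(-1 + O)
(-32 + l(-5, -4))*(-80) = (-32 - 4*(-1 - 4))*(-80) = (-32 - 4*(-5))*(-80) = (-32 + 20)*(-80) = -12*(-80) = 960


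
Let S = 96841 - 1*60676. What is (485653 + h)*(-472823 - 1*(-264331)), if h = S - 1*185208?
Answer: -70180492120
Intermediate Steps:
S = 36165 (S = 96841 - 60676 = 36165)
h = -149043 (h = 36165 - 1*185208 = 36165 - 185208 = -149043)
(485653 + h)*(-472823 - 1*(-264331)) = (485653 - 149043)*(-472823 - 1*(-264331)) = 336610*(-472823 + 264331) = 336610*(-208492) = -70180492120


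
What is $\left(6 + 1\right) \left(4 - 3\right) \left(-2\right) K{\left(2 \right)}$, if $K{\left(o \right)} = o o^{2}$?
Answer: $-112$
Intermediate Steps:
$K{\left(o \right)} = o^{3}$
$\left(6 + 1\right) \left(4 - 3\right) \left(-2\right) K{\left(2 \right)} = \left(6 + 1\right) \left(4 - 3\right) \left(-2\right) 2^{3} = 7 \cdot 1 \left(-2\right) 8 = 7 \left(-2\right) 8 = \left(-14\right) 8 = -112$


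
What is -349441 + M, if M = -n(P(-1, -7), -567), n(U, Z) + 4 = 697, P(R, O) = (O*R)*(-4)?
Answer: -350134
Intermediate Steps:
P(R, O) = -4*O*R
n(U, Z) = 693 (n(U, Z) = -4 + 697 = 693)
M = -693 (M = -1*693 = -693)
-349441 + M = -349441 - 693 = -350134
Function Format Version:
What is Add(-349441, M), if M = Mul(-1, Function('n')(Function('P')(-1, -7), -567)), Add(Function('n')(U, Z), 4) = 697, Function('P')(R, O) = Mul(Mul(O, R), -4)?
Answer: -350134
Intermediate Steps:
Function('P')(R, O) = Mul(-4, O, R)
Function('n')(U, Z) = 693 (Function('n')(U, Z) = Add(-4, 697) = 693)
M = -693 (M = Mul(-1, 693) = -693)
Add(-349441, M) = Add(-349441, -693) = -350134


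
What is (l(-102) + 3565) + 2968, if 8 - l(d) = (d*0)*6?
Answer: 6541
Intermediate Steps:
l(d) = 8 (l(d) = 8 - d*0*6 = 8 - 0*6 = 8 - 1*0 = 8 + 0 = 8)
(l(-102) + 3565) + 2968 = (8 + 3565) + 2968 = 3573 + 2968 = 6541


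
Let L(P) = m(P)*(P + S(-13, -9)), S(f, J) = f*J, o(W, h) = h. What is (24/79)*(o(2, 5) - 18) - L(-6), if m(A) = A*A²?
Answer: 1893792/79 ≈ 23972.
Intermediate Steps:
m(A) = A³
S(f, J) = J*f
L(P) = P³*(117 + P) (L(P) = P³*(P - 9*(-13)) = P³*(P + 117) = P³*(117 + P))
(24/79)*(o(2, 5) - 18) - L(-6) = (24/79)*(5 - 18) - (-6)³*(117 - 6) = (24*(1/79))*(-13) - (-216)*111 = (24/79)*(-13) - 1*(-23976) = -312/79 + 23976 = 1893792/79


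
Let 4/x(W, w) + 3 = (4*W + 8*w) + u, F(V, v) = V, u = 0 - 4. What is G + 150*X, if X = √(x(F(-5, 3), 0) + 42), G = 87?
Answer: 87 + 50*√3390/3 ≈ 1057.4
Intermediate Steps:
u = -4
x(W, w) = 4/(-7 + 4*W + 8*w) (x(W, w) = 4/(-3 + ((4*W + 8*w) - 4)) = 4/(-3 + (-4 + 4*W + 8*w)) = 4/(-7 + 4*W + 8*w))
X = √3390/9 (X = √(4/(-7 + 4*(-5) + 8*0) + 42) = √(4/(-7 - 20 + 0) + 42) = √(4/(-27) + 42) = √(4*(-1/27) + 42) = √(-4/27 + 42) = √(1130/27) = √3390/9 ≈ 6.4693)
G + 150*X = 87 + 150*(√3390/9) = 87 + 50*√3390/3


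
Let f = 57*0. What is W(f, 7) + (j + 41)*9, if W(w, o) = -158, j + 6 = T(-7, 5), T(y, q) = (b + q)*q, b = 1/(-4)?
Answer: 1483/4 ≈ 370.75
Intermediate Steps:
b = -¼ ≈ -0.25000
T(y, q) = q*(-¼ + q) (T(y, q) = (-¼ + q)*q = q*(-¼ + q))
j = 71/4 (j = -6 + 5*(-¼ + 5) = -6 + 5*(19/4) = -6 + 95/4 = 71/4 ≈ 17.750)
f = 0
W(f, 7) + (j + 41)*9 = -158 + (71/4 + 41)*9 = -158 + (235/4)*9 = -158 + 2115/4 = 1483/4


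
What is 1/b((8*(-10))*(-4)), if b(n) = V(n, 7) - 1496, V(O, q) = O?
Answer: -1/1176 ≈ -0.00085034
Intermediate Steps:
b(n) = -1496 + n (b(n) = n - 1496 = -1496 + n)
1/b((8*(-10))*(-4)) = 1/(-1496 + (8*(-10))*(-4)) = 1/(-1496 - 80*(-4)) = 1/(-1496 + 320) = 1/(-1176) = -1/1176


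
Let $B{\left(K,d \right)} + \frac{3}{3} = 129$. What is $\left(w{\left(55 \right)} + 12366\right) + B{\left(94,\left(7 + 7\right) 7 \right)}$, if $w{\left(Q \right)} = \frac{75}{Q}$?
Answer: $\frac{137449}{11} \approx 12495.0$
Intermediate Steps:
$B{\left(K,d \right)} = 128$ ($B{\left(K,d \right)} = -1 + 129 = 128$)
$\left(w{\left(55 \right)} + 12366\right) + B{\left(94,\left(7 + 7\right) 7 \right)} = \left(\frac{75}{55} + 12366\right) + 128 = \left(75 \cdot \frac{1}{55} + 12366\right) + 128 = \left(\frac{15}{11} + 12366\right) + 128 = \frac{136041}{11} + 128 = \frac{137449}{11}$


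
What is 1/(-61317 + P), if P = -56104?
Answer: -1/117421 ≈ -8.5164e-6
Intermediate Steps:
1/(-61317 + P) = 1/(-61317 - 56104) = 1/(-117421) = -1/117421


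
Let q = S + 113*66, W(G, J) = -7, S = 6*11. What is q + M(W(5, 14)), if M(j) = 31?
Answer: 7555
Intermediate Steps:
S = 66
q = 7524 (q = 66 + 113*66 = 66 + 7458 = 7524)
q + M(W(5, 14)) = 7524 + 31 = 7555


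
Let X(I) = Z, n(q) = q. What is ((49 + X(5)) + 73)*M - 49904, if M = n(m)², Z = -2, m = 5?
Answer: -46904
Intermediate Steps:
X(I) = -2
M = 25 (M = 5² = 25)
((49 + X(5)) + 73)*M - 49904 = ((49 - 2) + 73)*25 - 49904 = (47 + 73)*25 - 49904 = 120*25 - 49904 = 3000 - 49904 = -46904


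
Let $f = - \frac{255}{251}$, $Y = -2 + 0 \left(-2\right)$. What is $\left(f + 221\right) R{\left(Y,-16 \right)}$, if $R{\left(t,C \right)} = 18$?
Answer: $\frac{993888}{251} \approx 3959.7$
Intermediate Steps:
$Y = -2$ ($Y = -2 + 0 = -2$)
$f = - \frac{255}{251}$ ($f = \left(-255\right) \frac{1}{251} = - \frac{255}{251} \approx -1.0159$)
$\left(f + 221\right) R{\left(Y,-16 \right)} = \left(- \frac{255}{251} + 221\right) 18 = \frac{55216}{251} \cdot 18 = \frac{993888}{251}$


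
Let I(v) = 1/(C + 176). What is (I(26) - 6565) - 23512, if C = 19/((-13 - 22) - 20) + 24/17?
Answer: -4979456954/165557 ≈ -30077.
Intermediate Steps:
C = 997/935 (C = 19/(-35 - 20) + 24*(1/17) = 19/(-55) + 24/17 = 19*(-1/55) + 24/17 = -19/55 + 24/17 = 997/935 ≈ 1.0663)
I(v) = 935/165557 (I(v) = 1/(997/935 + 176) = 1/(165557/935) = 935/165557)
(I(26) - 6565) - 23512 = (935/165557 - 6565) - 23512 = -1086880770/165557 - 23512 = -4979456954/165557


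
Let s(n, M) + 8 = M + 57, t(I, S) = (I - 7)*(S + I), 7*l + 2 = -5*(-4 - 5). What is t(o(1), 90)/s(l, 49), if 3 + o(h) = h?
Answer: -396/49 ≈ -8.0816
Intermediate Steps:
o(h) = -3 + h
l = 43/7 (l = -2/7 + (-5*(-4 - 5))/7 = -2/7 + (-5*(-9))/7 = -2/7 + (⅐)*45 = -2/7 + 45/7 = 43/7 ≈ 6.1429)
t(I, S) = (-7 + I)*(I + S)
s(n, M) = 49 + M (s(n, M) = -8 + (M + 57) = -8 + (57 + M) = 49 + M)
t(o(1), 90)/s(l, 49) = ((-3 + 1)² - 7*(-3 + 1) - 7*90 + (-3 + 1)*90)/(49 + 49) = ((-2)² - 7*(-2) - 630 - 2*90)/98 = (4 + 14 - 630 - 180)*(1/98) = -792*1/98 = -396/49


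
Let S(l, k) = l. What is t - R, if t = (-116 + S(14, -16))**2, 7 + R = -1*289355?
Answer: 299766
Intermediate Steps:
R = -289362 (R = -7 - 1*289355 = -7 - 289355 = -289362)
t = 10404 (t = (-116 + 14)**2 = (-102)**2 = 10404)
t - R = 10404 - 1*(-289362) = 10404 + 289362 = 299766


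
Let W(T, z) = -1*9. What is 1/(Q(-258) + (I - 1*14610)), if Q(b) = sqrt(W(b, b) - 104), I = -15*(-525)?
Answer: -6735/45360338 - I*sqrt(113)/45360338 ≈ -0.00014848 - 2.3435e-7*I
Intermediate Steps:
W(T, z) = -9
I = 7875
Q(b) = I*sqrt(113) (Q(b) = sqrt(-9 - 104) = sqrt(-113) = I*sqrt(113))
1/(Q(-258) + (I - 1*14610)) = 1/(I*sqrt(113) + (7875 - 1*14610)) = 1/(I*sqrt(113) + (7875 - 14610)) = 1/(I*sqrt(113) - 6735) = 1/(-6735 + I*sqrt(113))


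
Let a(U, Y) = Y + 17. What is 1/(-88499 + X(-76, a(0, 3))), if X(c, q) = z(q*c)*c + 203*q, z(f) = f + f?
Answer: 1/146601 ≈ 6.8212e-6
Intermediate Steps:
z(f) = 2*f
a(U, Y) = 17 + Y
X(c, q) = 203*q + 2*q*c² (X(c, q) = (2*(q*c))*c + 203*q = (2*(c*q))*c + 203*q = (2*c*q)*c + 203*q = 2*q*c² + 203*q = 203*q + 2*q*c²)
1/(-88499 + X(-76, a(0, 3))) = 1/(-88499 + (17 + 3)*(203 + 2*(-76)²)) = 1/(-88499 + 20*(203 + 2*5776)) = 1/(-88499 + 20*(203 + 11552)) = 1/(-88499 + 20*11755) = 1/(-88499 + 235100) = 1/146601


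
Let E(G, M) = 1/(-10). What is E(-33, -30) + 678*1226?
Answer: 8312279/10 ≈ 8.3123e+5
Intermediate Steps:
E(G, M) = -⅒
E(-33, -30) + 678*1226 = -⅒ + 678*1226 = -⅒ + 831228 = 8312279/10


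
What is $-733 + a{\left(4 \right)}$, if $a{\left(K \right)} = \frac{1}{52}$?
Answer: $- \frac{38115}{52} \approx -732.98$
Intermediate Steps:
$a{\left(K \right)} = \frac{1}{52}$
$-733 + a{\left(4 \right)} = -733 + \frac{1}{52} = - \frac{38115}{52}$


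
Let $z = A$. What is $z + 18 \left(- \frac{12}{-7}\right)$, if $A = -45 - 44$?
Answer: $- \frac{407}{7} \approx -58.143$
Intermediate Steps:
$A = -89$ ($A = -45 - 44 = -89$)
$z = -89$
$z + 18 \left(- \frac{12}{-7}\right) = -89 + 18 \left(- \frac{12}{-7}\right) = -89 + 18 \left(\left(-12\right) \left(- \frac{1}{7}\right)\right) = -89 + 18 \cdot \frac{12}{7} = -89 + \frac{216}{7} = - \frac{407}{7}$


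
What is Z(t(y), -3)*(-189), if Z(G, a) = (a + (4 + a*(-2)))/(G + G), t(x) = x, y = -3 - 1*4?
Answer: 189/2 ≈ 94.500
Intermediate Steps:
y = -7 (y = -3 - 4 = -7)
Z(G, a) = (4 - a)/(2*G) (Z(G, a) = (a + (4 - 2*a))/((2*G)) = (4 - a)*(1/(2*G)) = (4 - a)/(2*G))
Z(t(y), -3)*(-189) = ((½)*(4 - 1*(-3))/(-7))*(-189) = ((½)*(-⅐)*(4 + 3))*(-189) = ((½)*(-⅐)*7)*(-189) = -½*(-189) = 189/2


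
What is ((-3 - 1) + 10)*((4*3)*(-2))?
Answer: -144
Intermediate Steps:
((-3 - 1) + 10)*((4*3)*(-2)) = (-4 + 10)*(12*(-2)) = 6*(-24) = -144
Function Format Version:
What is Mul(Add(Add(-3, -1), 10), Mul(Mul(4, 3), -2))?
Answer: -144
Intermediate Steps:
Mul(Add(Add(-3, -1), 10), Mul(Mul(4, 3), -2)) = Mul(Add(-4, 10), Mul(12, -2)) = Mul(6, -24) = -144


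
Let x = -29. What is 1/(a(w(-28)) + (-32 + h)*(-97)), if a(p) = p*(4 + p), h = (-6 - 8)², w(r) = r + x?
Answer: -1/12887 ≈ -7.7598e-5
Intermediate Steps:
w(r) = -29 + r (w(r) = r - 29 = -29 + r)
h = 196 (h = (-14)² = 196)
1/(a(w(-28)) + (-32 + h)*(-97)) = 1/((-29 - 28)*(4 + (-29 - 28)) + (-32 + 196)*(-97)) = 1/(-57*(4 - 57) + 164*(-97)) = 1/(-57*(-53) - 15908) = 1/(3021 - 15908) = 1/(-12887) = -1/12887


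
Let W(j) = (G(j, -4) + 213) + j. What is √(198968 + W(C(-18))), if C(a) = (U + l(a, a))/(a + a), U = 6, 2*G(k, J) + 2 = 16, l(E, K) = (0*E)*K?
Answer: √7170762/6 ≈ 446.30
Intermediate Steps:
l(E, K) = 0 (l(E, K) = 0*K = 0)
G(k, J) = 7 (G(k, J) = -1 + (½)*16 = -1 + 8 = 7)
C(a) = 3/a (C(a) = (6 + 0)/(a + a) = 6/((2*a)) = 6*(1/(2*a)) = 3/a)
W(j) = 220 + j (W(j) = (7 + 213) + j = 220 + j)
√(198968 + W(C(-18))) = √(198968 + (220 + 3/(-18))) = √(198968 + (220 + 3*(-1/18))) = √(198968 + (220 - ⅙)) = √(198968 + 1319/6) = √(1195127/6) = √7170762/6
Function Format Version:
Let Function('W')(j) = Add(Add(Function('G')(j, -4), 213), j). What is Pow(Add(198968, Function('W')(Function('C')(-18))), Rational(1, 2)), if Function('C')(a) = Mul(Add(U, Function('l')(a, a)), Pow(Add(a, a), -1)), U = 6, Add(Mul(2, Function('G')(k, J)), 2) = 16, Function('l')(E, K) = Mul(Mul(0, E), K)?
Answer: Mul(Rational(1, 6), Pow(7170762, Rational(1, 2))) ≈ 446.30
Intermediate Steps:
Function('l')(E, K) = 0 (Function('l')(E, K) = Mul(0, K) = 0)
Function('G')(k, J) = 7 (Function('G')(k, J) = Add(-1, Mul(Rational(1, 2), 16)) = Add(-1, 8) = 7)
Function('C')(a) = Mul(3, Pow(a, -1)) (Function('C')(a) = Mul(Add(6, 0), Pow(Add(a, a), -1)) = Mul(6, Pow(Mul(2, a), -1)) = Mul(6, Mul(Rational(1, 2), Pow(a, -1))) = Mul(3, Pow(a, -1)))
Function('W')(j) = Add(220, j) (Function('W')(j) = Add(Add(7, 213), j) = Add(220, j))
Pow(Add(198968, Function('W')(Function('C')(-18))), Rational(1, 2)) = Pow(Add(198968, Add(220, Mul(3, Pow(-18, -1)))), Rational(1, 2)) = Pow(Add(198968, Add(220, Mul(3, Rational(-1, 18)))), Rational(1, 2)) = Pow(Add(198968, Add(220, Rational(-1, 6))), Rational(1, 2)) = Pow(Add(198968, Rational(1319, 6)), Rational(1, 2)) = Pow(Rational(1195127, 6), Rational(1, 2)) = Mul(Rational(1, 6), Pow(7170762, Rational(1, 2)))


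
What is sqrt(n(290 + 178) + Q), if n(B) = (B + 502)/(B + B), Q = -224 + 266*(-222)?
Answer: I*sqrt(360628879)/78 ≈ 243.46*I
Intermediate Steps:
Q = -59276 (Q = -224 - 59052 = -59276)
n(B) = (502 + B)/(2*B) (n(B) = (502 + B)/((2*B)) = (502 + B)*(1/(2*B)) = (502 + B)/(2*B))
sqrt(n(290 + 178) + Q) = sqrt((502 + (290 + 178))/(2*(290 + 178)) - 59276) = sqrt((1/2)*(502 + 468)/468 - 59276) = sqrt((1/2)*(1/468)*970 - 59276) = sqrt(485/468 - 59276) = sqrt(-27740683/468) = I*sqrt(360628879)/78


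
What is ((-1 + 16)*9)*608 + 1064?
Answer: 83144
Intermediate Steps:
((-1 + 16)*9)*608 + 1064 = (15*9)*608 + 1064 = 135*608 + 1064 = 82080 + 1064 = 83144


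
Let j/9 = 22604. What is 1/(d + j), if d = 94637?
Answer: 1/298073 ≈ 3.3549e-6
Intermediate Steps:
j = 203436 (j = 9*22604 = 203436)
1/(d + j) = 1/(94637 + 203436) = 1/298073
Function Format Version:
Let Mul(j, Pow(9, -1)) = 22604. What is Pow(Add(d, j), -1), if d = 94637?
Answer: Rational(1, 298073) ≈ 3.3549e-6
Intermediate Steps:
j = 203436 (j = Mul(9, 22604) = 203436)
Pow(Add(d, j), -1) = Pow(Add(94637, 203436), -1) = Pow(298073, -1) = Rational(1, 298073)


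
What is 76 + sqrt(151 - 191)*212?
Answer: 76 + 424*I*sqrt(10) ≈ 76.0 + 1340.8*I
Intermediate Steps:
76 + sqrt(151 - 191)*212 = 76 + sqrt(-40)*212 = 76 + (2*I*sqrt(10))*212 = 76 + 424*I*sqrt(10)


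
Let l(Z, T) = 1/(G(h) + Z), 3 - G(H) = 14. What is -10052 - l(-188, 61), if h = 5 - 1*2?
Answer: -2000347/199 ≈ -10052.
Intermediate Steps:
h = 3 (h = 5 - 2 = 3)
G(H) = -11 (G(H) = 3 - 1*14 = 3 - 14 = -11)
l(Z, T) = 1/(-11 + Z)
-10052 - l(-188, 61) = -10052 - 1/(-11 - 188) = -10052 - 1/(-199) = -10052 - 1*(-1/199) = -10052 + 1/199 = -2000347/199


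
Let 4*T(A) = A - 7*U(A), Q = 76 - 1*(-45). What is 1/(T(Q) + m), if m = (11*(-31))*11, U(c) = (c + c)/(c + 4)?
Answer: -500/1862069 ≈ -0.00026852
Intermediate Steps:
U(c) = 2*c/(4 + c) (U(c) = (2*c)/(4 + c) = 2*c/(4 + c))
Q = 121 (Q = 76 + 45 = 121)
T(A) = A/4 - 7*A/(2*(4 + A)) (T(A) = (A - 14*A/(4 + A))/4 = A/4 - 7*A/(2*(4 + A)))
m = -3751 (m = -341*11 = -3751)
1/(T(Q) + m) = 1/((¼)*121*(-10 + 121)/(4 + 121) - 3751) = 1/((¼)*121*111/125 - 3751) = 1/((¼)*121*(1/125)*111 - 3751) = 1/(13431/500 - 3751) = 1/(-1862069/500) = -500/1862069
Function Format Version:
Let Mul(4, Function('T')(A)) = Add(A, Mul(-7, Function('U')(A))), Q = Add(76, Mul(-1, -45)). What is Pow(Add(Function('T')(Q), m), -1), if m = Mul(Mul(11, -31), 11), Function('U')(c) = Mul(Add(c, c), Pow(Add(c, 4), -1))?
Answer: Rational(-500, 1862069) ≈ -0.00026852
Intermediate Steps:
Function('U')(c) = Mul(2, c, Pow(Add(4, c), -1)) (Function('U')(c) = Mul(Mul(2, c), Pow(Add(4, c), -1)) = Mul(2, c, Pow(Add(4, c), -1)))
Q = 121 (Q = Add(76, 45) = 121)
Function('T')(A) = Add(Mul(Rational(1, 4), A), Mul(Rational(-7, 2), A, Pow(Add(4, A), -1))) (Function('T')(A) = Mul(Rational(1, 4), Add(A, Mul(-7, Mul(2, A, Pow(Add(4, A), -1))))) = Mul(Rational(1, 4), Add(A, Mul(-14, A, Pow(Add(4, A), -1)))) = Add(Mul(Rational(1, 4), A), Mul(Rational(-7, 2), A, Pow(Add(4, A), -1))))
m = -3751 (m = Mul(-341, 11) = -3751)
Pow(Add(Function('T')(Q), m), -1) = Pow(Add(Mul(Rational(1, 4), 121, Pow(Add(4, 121), -1), Add(-10, 121)), -3751), -1) = Pow(Add(Mul(Rational(1, 4), 121, Pow(125, -1), 111), -3751), -1) = Pow(Add(Mul(Rational(1, 4), 121, Rational(1, 125), 111), -3751), -1) = Pow(Add(Rational(13431, 500), -3751), -1) = Pow(Rational(-1862069, 500), -1) = Rational(-500, 1862069)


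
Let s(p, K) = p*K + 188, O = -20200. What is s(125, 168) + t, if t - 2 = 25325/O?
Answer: 17120507/808 ≈ 21189.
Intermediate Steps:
s(p, K) = 188 + K*p (s(p, K) = K*p + 188 = 188 + K*p)
t = 603/808 (t = 2 + 25325/(-20200) = 2 + 25325*(-1/20200) = 2 - 1013/808 = 603/808 ≈ 0.74629)
s(125, 168) + t = (188 + 168*125) + 603/808 = (188 + 21000) + 603/808 = 21188 + 603/808 = 17120507/808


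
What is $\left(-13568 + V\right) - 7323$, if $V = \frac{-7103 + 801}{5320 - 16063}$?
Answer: $- \frac{224425711}{10743} \approx -20890.0$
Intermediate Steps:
$V = \frac{6302}{10743}$ ($V = - \frac{6302}{-10743} = \left(-6302\right) \left(- \frac{1}{10743}\right) = \frac{6302}{10743} \approx 0.58661$)
$\left(-13568 + V\right) - 7323 = \left(-13568 + \frac{6302}{10743}\right) - 7323 = - \frac{145754722}{10743} - 7323 = - \frac{224425711}{10743}$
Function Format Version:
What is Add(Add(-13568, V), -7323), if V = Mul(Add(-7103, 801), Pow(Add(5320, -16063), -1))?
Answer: Rational(-224425711, 10743) ≈ -20890.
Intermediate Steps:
V = Rational(6302, 10743) (V = Mul(-6302, Pow(-10743, -1)) = Mul(-6302, Rational(-1, 10743)) = Rational(6302, 10743) ≈ 0.58661)
Add(Add(-13568, V), -7323) = Add(Add(-13568, Rational(6302, 10743)), -7323) = Add(Rational(-145754722, 10743), -7323) = Rational(-224425711, 10743)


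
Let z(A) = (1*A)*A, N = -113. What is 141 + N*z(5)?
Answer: -2684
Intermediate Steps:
z(A) = A**2 (z(A) = A*A = A**2)
141 + N*z(5) = 141 - 113*5**2 = 141 - 113*25 = 141 - 2825 = -2684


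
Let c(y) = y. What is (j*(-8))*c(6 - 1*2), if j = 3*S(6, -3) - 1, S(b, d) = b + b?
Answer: -1120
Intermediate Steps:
S(b, d) = 2*b
j = 35 (j = 3*(2*6) - 1 = 3*12 - 1 = 36 - 1 = 35)
(j*(-8))*c(6 - 1*2) = (35*(-8))*(6 - 1*2) = -280*(6 - 2) = -280*4 = -1120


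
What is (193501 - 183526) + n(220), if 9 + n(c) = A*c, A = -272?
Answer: -49874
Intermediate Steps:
n(c) = -9 - 272*c
(193501 - 183526) + n(220) = (193501 - 183526) + (-9 - 272*220) = 9975 + (-9 - 59840) = 9975 - 59849 = -49874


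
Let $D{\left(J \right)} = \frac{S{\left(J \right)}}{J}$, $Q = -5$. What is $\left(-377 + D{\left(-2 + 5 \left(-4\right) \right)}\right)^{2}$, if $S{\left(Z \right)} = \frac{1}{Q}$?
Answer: $\frac{1719677961}{12100} \approx 1.4212 \cdot 10^{5}$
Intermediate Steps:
$S{\left(Z \right)} = - \frac{1}{5}$ ($S{\left(Z \right)} = \frac{1}{-5} = - \frac{1}{5}$)
$D{\left(J \right)} = - \frac{1}{5 J}$
$\left(-377 + D{\left(-2 + 5 \left(-4\right) \right)}\right)^{2} = \left(-377 - \frac{1}{5 \left(-2 + 5 \left(-4\right)\right)}\right)^{2} = \left(-377 - \frac{1}{5 \left(-2 - 20\right)}\right)^{2} = \left(-377 - \frac{1}{5 \left(-22\right)}\right)^{2} = \left(-377 - - \frac{1}{110}\right)^{2} = \left(-377 + \frac{1}{110}\right)^{2} = \left(- \frac{41469}{110}\right)^{2} = \frac{1719677961}{12100}$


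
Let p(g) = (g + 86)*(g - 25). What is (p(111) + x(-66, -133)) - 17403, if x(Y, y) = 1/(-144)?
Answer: -66385/144 ≈ -461.01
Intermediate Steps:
x(Y, y) = -1/144
p(g) = (-25 + g)*(86 + g) (p(g) = (86 + g)*(-25 + g) = (-25 + g)*(86 + g))
(p(111) + x(-66, -133)) - 17403 = ((-2150 + 111**2 + 61*111) - 1/144) - 17403 = ((-2150 + 12321 + 6771) - 1/144) - 17403 = (16942 - 1/144) - 17403 = 2439647/144 - 17403 = -66385/144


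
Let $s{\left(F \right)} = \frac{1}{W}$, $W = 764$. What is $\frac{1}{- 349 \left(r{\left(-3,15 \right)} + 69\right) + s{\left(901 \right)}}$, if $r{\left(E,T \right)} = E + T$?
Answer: $- \frac{764}{21597515} \approx -3.5374 \cdot 10^{-5}$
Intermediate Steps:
$s{\left(F \right)} = \frac{1}{764}$
$\frac{1}{- 349 \left(r{\left(-3,15 \right)} + 69\right) + s{\left(901 \right)}} = \frac{1}{- 349 \left(\left(-3 + 15\right) + 69\right) + \frac{1}{764}} = \frac{1}{- 349 \left(12 + 69\right) + \frac{1}{764}} = \frac{1}{\left(-349\right) 81 + \frac{1}{764}} = \frac{1}{-28269 + \frac{1}{764}} = \frac{1}{- \frac{21597515}{764}} = - \frac{764}{21597515}$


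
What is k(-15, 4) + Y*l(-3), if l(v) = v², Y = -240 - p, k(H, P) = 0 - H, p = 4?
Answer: -2181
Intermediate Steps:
k(H, P) = -H
Y = -244 (Y = -240 - 1*4 = -240 - 4 = -244)
k(-15, 4) + Y*l(-3) = -1*(-15) - 244*(-3)² = 15 - 244*9 = 15 - 2196 = -2181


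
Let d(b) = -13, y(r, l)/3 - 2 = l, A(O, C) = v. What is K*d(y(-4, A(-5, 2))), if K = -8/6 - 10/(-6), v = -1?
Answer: -13/3 ≈ -4.3333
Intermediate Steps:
A(O, C) = -1
y(r, l) = 6 + 3*l
K = 1/3 (K = -8*1/6 - 10*(-1/6) = -4/3 + 5/3 = 1/3 ≈ 0.33333)
K*d(y(-4, A(-5, 2))) = (1/3)*(-13) = -13/3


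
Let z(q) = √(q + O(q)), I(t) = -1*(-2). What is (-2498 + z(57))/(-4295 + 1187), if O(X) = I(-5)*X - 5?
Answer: 1249/1554 - √166/3108 ≈ 0.79959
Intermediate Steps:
I(t) = 2
O(X) = -5 + 2*X (O(X) = 2*X - 5 = -5 + 2*X)
z(q) = √(-5 + 3*q) (z(q) = √(q + (-5 + 2*q)) = √(-5 + 3*q))
(-2498 + z(57))/(-4295 + 1187) = (-2498 + √(-5 + 3*57))/(-4295 + 1187) = (-2498 + √(-5 + 171))/(-3108) = (-2498 + √166)*(-1/3108) = 1249/1554 - √166/3108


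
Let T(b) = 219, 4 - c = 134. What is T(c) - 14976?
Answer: -14757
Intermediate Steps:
c = -130 (c = 4 - 1*134 = 4 - 134 = -130)
T(c) - 14976 = 219 - 14976 = -14757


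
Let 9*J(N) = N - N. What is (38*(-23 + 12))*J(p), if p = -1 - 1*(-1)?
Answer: 0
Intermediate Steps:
p = 0 (p = -1 + 1 = 0)
J(N) = 0 (J(N) = (N - N)/9 = (1/9)*0 = 0)
(38*(-23 + 12))*J(p) = (38*(-23 + 12))*0 = (38*(-11))*0 = -418*0 = 0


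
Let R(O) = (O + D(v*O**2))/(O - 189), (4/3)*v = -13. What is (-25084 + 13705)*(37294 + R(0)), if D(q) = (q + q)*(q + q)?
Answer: -424368426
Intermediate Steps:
v = -39/4 (v = (3/4)*(-13) = -39/4 ≈ -9.7500)
D(q) = 4*q**2 (D(q) = (2*q)*(2*q) = 4*q**2)
R(O) = (O + 1521*O**4/4)/(-189 + O) (R(O) = (O + 4*(-39*O**2/4)**2)/(O - 189) = (O + 4*(1521*O**4/16))/(-189 + O) = (O + 1521*O**4/4)/(-189 + O))
(-25084 + 13705)*(37294 + R(0)) = (-25084 + 13705)*(37294 + (1/4)*0*(4 + 1521*0**3)/(-189 + 0)) = -11379*(37294 + (1/4)*0*(4 + 1521*0)/(-189)) = -11379*(37294 + (1/4)*0*(-1/189)*(4 + 0)) = -11379*(37294 + (1/4)*0*(-1/189)*4) = -11379*(37294 + 0) = -11379*37294 = -424368426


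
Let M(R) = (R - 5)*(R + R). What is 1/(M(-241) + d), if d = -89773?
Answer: 1/28799 ≈ 3.4723e-5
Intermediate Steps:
M(R) = 2*R*(-5 + R) (M(R) = (-5 + R)*(2*R) = 2*R*(-5 + R))
1/(M(-241) + d) = 1/(2*(-241)*(-5 - 241) - 89773) = 1/(2*(-241)*(-246) - 89773) = 1/(118572 - 89773) = 1/28799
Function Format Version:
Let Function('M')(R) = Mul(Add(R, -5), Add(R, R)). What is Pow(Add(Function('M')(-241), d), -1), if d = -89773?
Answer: Rational(1, 28799) ≈ 3.4723e-5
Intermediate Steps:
Function('M')(R) = Mul(2, R, Add(-5, R)) (Function('M')(R) = Mul(Add(-5, R), Mul(2, R)) = Mul(2, R, Add(-5, R)))
Pow(Add(Function('M')(-241), d), -1) = Pow(Add(Mul(2, -241, Add(-5, -241)), -89773), -1) = Pow(Add(Mul(2, -241, -246), -89773), -1) = Pow(Add(118572, -89773), -1) = Pow(28799, -1) = Rational(1, 28799)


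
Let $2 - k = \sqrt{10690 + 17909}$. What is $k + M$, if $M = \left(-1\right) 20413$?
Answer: $-20411 - \sqrt{28599} \approx -20580.0$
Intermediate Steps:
$M = -20413$
$k = 2 - \sqrt{28599}$ ($k = 2 - \sqrt{10690 + 17909} = 2 - \sqrt{28599} \approx -167.11$)
$k + M = \left(2 - \sqrt{28599}\right) - 20413 = -20411 - \sqrt{28599}$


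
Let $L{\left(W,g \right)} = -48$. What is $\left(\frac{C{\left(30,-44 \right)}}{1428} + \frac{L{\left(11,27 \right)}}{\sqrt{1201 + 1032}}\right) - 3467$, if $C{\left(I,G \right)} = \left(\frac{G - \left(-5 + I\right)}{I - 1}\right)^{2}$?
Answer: $- \frac{1387893985}{400316} - \frac{48 \sqrt{2233}}{2233} \approx -3468.0$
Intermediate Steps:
$C{\left(I,G \right)} = \frac{\left(5 + G - I\right)^{2}}{\left(-1 + I\right)^{2}}$ ($C{\left(I,G \right)} = \left(\frac{5 + G - I}{-1 + I}\right)^{2} = \frac{\left(5 + G - I\right)^{2}}{\left(-1 + I\right)^{2}}$)
$\left(\frac{C{\left(30,-44 \right)}}{1428} + \frac{L{\left(11,27 \right)}}{\sqrt{1201 + 1032}}\right) - 3467 = \left(\frac{\frac{1}{\left(-1 + 30\right)^{2}} \left(5 - 44 - 30\right)^{2}}{1428} - \frac{48}{\sqrt{1201 + 1032}}\right) - 3467 = \left(\frac{\left(5 - 44 - 30\right)^{2}}{841} \cdot \frac{1}{1428} - \frac{48}{\sqrt{2233}}\right) - 3467 = \left(\frac{\left(-69\right)^{2}}{841} \cdot \frac{1}{1428} - 48 \frac{\sqrt{2233}}{2233}\right) - 3467 = \left(\frac{1}{841} \cdot 4761 \cdot \frac{1}{1428} - \frac{48 \sqrt{2233}}{2233}\right) - 3467 = \left(\frac{4761}{841} \cdot \frac{1}{1428} - \frac{48 \sqrt{2233}}{2233}\right) - 3467 = \left(\frac{1587}{400316} - \frac{48 \sqrt{2233}}{2233}\right) - 3467 = - \frac{1387893985}{400316} - \frac{48 \sqrt{2233}}{2233}$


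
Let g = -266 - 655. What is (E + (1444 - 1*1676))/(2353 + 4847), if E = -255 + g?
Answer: -44/225 ≈ -0.19556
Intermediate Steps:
g = -921
E = -1176 (E = -255 - 921 = -1176)
(E + (1444 - 1*1676))/(2353 + 4847) = (-1176 + (1444 - 1*1676))/(2353 + 4847) = (-1176 + (1444 - 1676))/7200 = (-1176 - 232)*(1/7200) = -1408*1/7200 = -44/225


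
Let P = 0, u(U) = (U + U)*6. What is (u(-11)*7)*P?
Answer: 0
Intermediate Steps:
u(U) = 12*U (u(U) = (2*U)*6 = 12*U)
(u(-11)*7)*P = ((12*(-11))*7)*0 = -132*7*0 = -924*0 = 0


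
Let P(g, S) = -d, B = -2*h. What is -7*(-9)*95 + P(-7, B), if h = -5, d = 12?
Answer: 5973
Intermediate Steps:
B = 10 (B = -2*(-5) = 10)
P(g, S) = -12 (P(g, S) = -1*12 = -12)
-7*(-9)*95 + P(-7, B) = -7*(-9)*95 - 12 = 63*95 - 12 = 5985 - 12 = 5973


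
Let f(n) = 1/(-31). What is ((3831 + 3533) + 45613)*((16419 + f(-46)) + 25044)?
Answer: 68094092904/31 ≈ 2.1966e+9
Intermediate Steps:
f(n) = -1/31
((3831 + 3533) + 45613)*((16419 + f(-46)) + 25044) = ((3831 + 3533) + 45613)*((16419 - 1/31) + 25044) = (7364 + 45613)*(508988/31 + 25044) = 52977*(1285352/31) = 68094092904/31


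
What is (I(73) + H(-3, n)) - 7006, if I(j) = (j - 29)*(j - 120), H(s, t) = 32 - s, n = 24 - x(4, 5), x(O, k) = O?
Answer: -9039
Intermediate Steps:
n = 20 (n = 24 - 1*4 = 24 - 4 = 20)
I(j) = (-120 + j)*(-29 + j) (I(j) = (-29 + j)*(-120 + j) = (-120 + j)*(-29 + j))
(I(73) + H(-3, n)) - 7006 = ((3480 + 73**2 - 149*73) + (32 - 1*(-3))) - 7006 = ((3480 + 5329 - 10877) + (32 + 3)) - 7006 = (-2068 + 35) - 7006 = -2033 - 7006 = -9039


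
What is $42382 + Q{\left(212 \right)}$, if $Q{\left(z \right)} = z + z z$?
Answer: $87538$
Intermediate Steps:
$Q{\left(z \right)} = z + z^{2}$
$42382 + Q{\left(212 \right)} = 42382 + 212 \left(1 + 212\right) = 42382 + 212 \cdot 213 = 42382 + 45156 = 87538$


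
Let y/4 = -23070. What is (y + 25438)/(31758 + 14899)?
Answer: -66842/46657 ≈ -1.4326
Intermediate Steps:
y = -92280 (y = 4*(-23070) = -92280)
(y + 25438)/(31758 + 14899) = (-92280 + 25438)/(31758 + 14899) = -66842/46657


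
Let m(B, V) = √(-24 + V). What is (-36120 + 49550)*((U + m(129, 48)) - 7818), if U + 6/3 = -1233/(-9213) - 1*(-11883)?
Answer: 167577982120/3071 + 26860*√6 ≈ 5.4634e+7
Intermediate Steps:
U = 36486962/3071 (U = -2 + (-1233/(-9213) - 1*(-11883)) = -2 + (-1233*(-1/9213) + 11883) = -2 + (411/3071 + 11883) = -2 + 36493104/3071 = 36486962/3071 ≈ 11881.)
(-36120 + 49550)*((U + m(129, 48)) - 7818) = (-36120 + 49550)*((36486962/3071 + √(-24 + 48)) - 7818) = 13430*((36486962/3071 + √24) - 7818) = 13430*((36486962/3071 + 2*√6) - 7818) = 13430*(12477884/3071 + 2*√6) = 167577982120/3071 + 26860*√6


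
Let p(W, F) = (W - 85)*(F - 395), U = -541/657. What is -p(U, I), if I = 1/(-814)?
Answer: -274694651/8103 ≈ -33900.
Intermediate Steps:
U = -541/657 (U = -541*1/657 = -541/657 ≈ -0.82344)
I = -1/814 ≈ -0.0012285
p(W, F) = (-395 + F)*(-85 + W) (p(W, F) = (-85 + W)*(-395 + F) = (-395 + F)*(-85 + W))
-p(U, I) = -(33575 - 395*(-541/657) - 85*(-1/814) - 1/814*(-541/657)) = -(33575 + 213695/657 + 85/814 + 541/534798) = -1*274694651/8103 = -274694651/8103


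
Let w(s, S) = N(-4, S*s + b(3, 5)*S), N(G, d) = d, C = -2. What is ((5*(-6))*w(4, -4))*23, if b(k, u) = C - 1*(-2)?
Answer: 11040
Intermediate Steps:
b(k, u) = 0 (b(k, u) = -2 - 1*(-2) = -2 + 2 = 0)
w(s, S) = S*s (w(s, S) = S*s + 0*S = S*s + 0 = S*s)
((5*(-6))*w(4, -4))*23 = ((5*(-6))*(-4*4))*23 = -30*(-16)*23 = 480*23 = 11040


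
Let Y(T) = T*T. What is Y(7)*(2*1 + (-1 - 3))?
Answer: -98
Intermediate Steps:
Y(T) = T²
Y(7)*(2*1 + (-1 - 3)) = 7²*(2*1 + (-1 - 3)) = 49*(2 - 4) = 49*(-2) = -98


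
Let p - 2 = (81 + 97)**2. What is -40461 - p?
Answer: -72147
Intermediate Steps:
p = 31686 (p = 2 + (81 + 97)**2 = 2 + 178**2 = 2 + 31684 = 31686)
-40461 - p = -40461 - 1*31686 = -40461 - 31686 = -72147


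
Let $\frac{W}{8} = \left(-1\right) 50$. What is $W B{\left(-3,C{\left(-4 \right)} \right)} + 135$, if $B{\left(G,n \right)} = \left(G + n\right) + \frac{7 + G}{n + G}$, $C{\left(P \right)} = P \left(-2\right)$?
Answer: $-2185$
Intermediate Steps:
$W = -400$ ($W = 8 \left(\left(-1\right) 50\right) = 8 \left(-50\right) = -400$)
$C{\left(P \right)} = - 2 P$
$B{\left(G,n \right)} = G + n + \frac{7 + G}{G + n}$ ($B{\left(G,n \right)} = \left(G + n\right) + \frac{7 + G}{G + n} = G + n + \frac{7 + G}{G + n}$)
$W B{\left(-3,C{\left(-4 \right)} \right)} + 135 = - 400 \frac{7 - 3 + \left(-3\right)^{2} + \left(\left(-2\right) \left(-4\right)\right)^{2} + 2 \left(-3\right) \left(\left(-2\right) \left(-4\right)\right)}{-3 - -8} + 135 = - 400 \frac{7 - 3 + 9 + 8^{2} + 2 \left(-3\right) 8}{-3 + 8} + 135 = - 400 \frac{7 - 3 + 9 + 64 - 48}{5} + 135 = - 400 \cdot \frac{1}{5} \cdot 29 + 135 = \left(-400\right) \frac{29}{5} + 135 = -2320 + 135 = -2185$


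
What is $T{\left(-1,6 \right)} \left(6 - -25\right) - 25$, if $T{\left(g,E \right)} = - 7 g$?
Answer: $192$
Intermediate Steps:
$T{\left(-1,6 \right)} \left(6 - -25\right) - 25 = \left(-7\right) \left(-1\right) \left(6 - -25\right) - 25 = 7 \left(6 + 25\right) - 25 = 7 \cdot 31 - 25 = 217 - 25 = 192$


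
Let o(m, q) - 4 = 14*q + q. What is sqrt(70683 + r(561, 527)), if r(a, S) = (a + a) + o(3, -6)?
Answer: sqrt(71719) ≈ 267.80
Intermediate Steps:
o(m, q) = 4 + 15*q (o(m, q) = 4 + (14*q + q) = 4 + 15*q)
r(a, S) = -86 + 2*a (r(a, S) = (a + a) + (4 + 15*(-6)) = 2*a + (4 - 90) = 2*a - 86 = -86 + 2*a)
sqrt(70683 + r(561, 527)) = sqrt(70683 + (-86 + 2*561)) = sqrt(70683 + (-86 + 1122)) = sqrt(70683 + 1036) = sqrt(71719)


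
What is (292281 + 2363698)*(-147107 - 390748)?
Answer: -1428531585045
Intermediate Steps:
(292281 + 2363698)*(-147107 - 390748) = 2655979*(-537855) = -1428531585045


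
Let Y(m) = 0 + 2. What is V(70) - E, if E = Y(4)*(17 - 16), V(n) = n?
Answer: 68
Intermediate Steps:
Y(m) = 2
E = 2 (E = 2*(17 - 16) = 2*1 = 2)
V(70) - E = 70 - 1*2 = 70 - 2 = 68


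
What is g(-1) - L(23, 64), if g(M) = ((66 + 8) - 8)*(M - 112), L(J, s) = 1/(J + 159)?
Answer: -1357357/182 ≈ -7458.0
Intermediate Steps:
L(J, s) = 1/(159 + J)
g(M) = -7392 + 66*M (g(M) = (74 - 8)*(-112 + M) = 66*(-112 + M) = -7392 + 66*M)
g(-1) - L(23, 64) = (-7392 + 66*(-1)) - 1/(159 + 23) = (-7392 - 66) - 1/182 = -7458 - 1*1/182 = -7458 - 1/182 = -1357357/182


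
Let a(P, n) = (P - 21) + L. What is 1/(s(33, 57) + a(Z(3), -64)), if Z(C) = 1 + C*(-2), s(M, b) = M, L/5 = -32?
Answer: -1/153 ≈ -0.0065359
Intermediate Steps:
L = -160 (L = 5*(-32) = -160)
Z(C) = 1 - 2*C
a(P, n) = -181 + P (a(P, n) = (P - 21) - 160 = (-21 + P) - 160 = -181 + P)
1/(s(33, 57) + a(Z(3), -64)) = 1/(33 + (-181 + (1 - 2*3))) = 1/(33 + (-181 + (1 - 6))) = 1/(33 + (-181 - 5)) = 1/(33 - 186) = 1/(-153) = -1/153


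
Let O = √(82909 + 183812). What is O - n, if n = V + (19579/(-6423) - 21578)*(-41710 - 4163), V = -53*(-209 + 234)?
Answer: -2119560244418/2141 + √266721 ≈ -9.8999e+8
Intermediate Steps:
V = -1325 (V = -53*25 = -1325)
O = √266721 ≈ 516.45
n = 2119560244418/2141 (n = -1325 + (19579/(-6423) - 21578)*(-41710 - 4163) = -1325 + (19579*(-1/6423) - 21578)*(-45873) = -1325 + (-19579/6423 - 21578)*(-45873) = -1325 - 138615073/6423*(-45873) = -1325 + 2119563081243/2141 = 2119560244418/2141 ≈ 9.8999e+8)
O - n = √266721 - 1*2119560244418/2141 = √266721 - 2119560244418/2141 = -2119560244418/2141 + √266721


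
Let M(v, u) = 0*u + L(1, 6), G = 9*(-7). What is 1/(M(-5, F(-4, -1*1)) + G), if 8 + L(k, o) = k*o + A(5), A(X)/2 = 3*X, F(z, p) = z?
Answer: -1/35 ≈ -0.028571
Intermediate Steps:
G = -63
A(X) = 6*X (A(X) = 2*(3*X) = 6*X)
L(k, o) = 22 + k*o (L(k, o) = -8 + (k*o + 6*5) = -8 + (k*o + 30) = -8 + (30 + k*o) = 22 + k*o)
M(v, u) = 28 (M(v, u) = 0*u + (22 + 1*6) = 0 + (22 + 6) = 0 + 28 = 28)
1/(M(-5, F(-4, -1*1)) + G) = 1/(28 - 63) = 1/(-35) = -1/35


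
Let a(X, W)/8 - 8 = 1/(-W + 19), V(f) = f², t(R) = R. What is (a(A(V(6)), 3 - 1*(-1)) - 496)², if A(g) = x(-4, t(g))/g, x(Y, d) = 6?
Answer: 41886784/225 ≈ 1.8616e+5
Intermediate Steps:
A(g) = 6/g
a(X, W) = 64 + 8/(19 - W) (a(X, W) = 64 + 8/(-W + 19) = 64 + 8/(19 - W))
(a(A(V(6)), 3 - 1*(-1)) - 496)² = (8*(-153 + 8*(3 - 1*(-1)))/(-19 + (3 - 1*(-1))) - 496)² = (8*(-153 + 8*(3 + 1))/(-19 + (3 + 1)) - 496)² = (8*(-153 + 8*4)/(-19 + 4) - 496)² = (8*(-153 + 32)/(-15) - 496)² = (8*(-1/15)*(-121) - 496)² = (968/15 - 496)² = (-6472/15)² = 41886784/225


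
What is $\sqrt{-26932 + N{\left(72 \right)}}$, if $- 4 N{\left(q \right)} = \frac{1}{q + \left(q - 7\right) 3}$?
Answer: $\frac{i \sqrt{7679821659}}{534} \approx 164.11 i$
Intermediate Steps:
$N{\left(q \right)} = - \frac{1}{4 \left(-21 + 4 q\right)}$ ($N{\left(q \right)} = - \frac{1}{4 \left(q + \left(q - 7\right) 3\right)} = - \frac{1}{4 \left(q + \left(-7 + q\right) 3\right)} = - \frac{1}{4 \left(q + \left(-21 + 3 q\right)\right)} = - \frac{1}{4 \left(-21 + 4 q\right)}$)
$\sqrt{-26932 + N{\left(72 \right)}} = \sqrt{-26932 - \frac{1}{-84 + 16 \cdot 72}} = \sqrt{-26932 - \frac{1}{-84 + 1152}} = \sqrt{-26932 - \frac{1}{1068}} = \sqrt{- \frac{28763377}{1068}} = \frac{i \sqrt{7679821659}}{534}$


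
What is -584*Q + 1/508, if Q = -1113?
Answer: 330195937/508 ≈ 6.4999e+5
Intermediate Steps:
-584*Q + 1/508 = -584*(-1113) + 1/508 = 649992 + 1/508 = 330195937/508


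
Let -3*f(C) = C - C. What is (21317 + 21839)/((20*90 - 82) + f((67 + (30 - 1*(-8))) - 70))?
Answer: 21578/859 ≈ 25.120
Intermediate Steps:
f(C) = 0 (f(C) = -(C - C)/3 = -⅓*0 = 0)
(21317 + 21839)/((20*90 - 82) + f((67 + (30 - 1*(-8))) - 70)) = (21317 + 21839)/((20*90 - 82) + 0) = 43156/((1800 - 82) + 0) = 43156/(1718 + 0) = 43156/1718 = 43156*(1/1718) = 21578/859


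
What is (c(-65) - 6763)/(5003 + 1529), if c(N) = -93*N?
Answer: -359/3266 ≈ -0.10992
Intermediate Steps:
(c(-65) - 6763)/(5003 + 1529) = (-93*(-65) - 6763)/(5003 + 1529) = (6045 - 6763)/6532 = -718*1/6532 = -359/3266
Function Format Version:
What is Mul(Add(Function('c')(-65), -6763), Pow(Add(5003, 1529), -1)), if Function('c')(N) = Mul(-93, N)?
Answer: Rational(-359, 3266) ≈ -0.10992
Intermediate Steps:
Mul(Add(Function('c')(-65), -6763), Pow(Add(5003, 1529), -1)) = Mul(Add(Mul(-93, -65), -6763), Pow(Add(5003, 1529), -1)) = Mul(Add(6045, -6763), Pow(6532, -1)) = Mul(-718, Rational(1, 6532)) = Rational(-359, 3266)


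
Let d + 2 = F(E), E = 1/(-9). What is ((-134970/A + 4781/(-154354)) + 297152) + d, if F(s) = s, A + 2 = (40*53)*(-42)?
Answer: 18378203276096567/61847949906 ≈ 2.9715e+5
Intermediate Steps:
A = -89042 (A = -2 + (40*53)*(-42) = -2 + 2120*(-42) = -2 - 89040 = -89042)
E = -⅑ ≈ -0.11111
d = -19/9 (d = -2 - ⅑ = -19/9 ≈ -2.1111)
((-134970/A + 4781/(-154354)) + 297152) + d = ((-134970/(-89042) + 4781/(-154354)) + 297152) - 19/9 = ((-134970*(-1/89042) + 4781*(-1/154354)) + 297152) - 19/9 = ((67485/44521 - 4781/154354) + 297152) - 19/9 = (10203724789/6871994434 + 297152) - 19/9 = 2042037093776757/6871994434 - 19/9 = 18378203276096567/61847949906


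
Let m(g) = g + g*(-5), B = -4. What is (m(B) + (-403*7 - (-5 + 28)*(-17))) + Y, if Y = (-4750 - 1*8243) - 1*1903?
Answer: -17310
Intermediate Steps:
m(g) = -4*g (m(g) = g - 5*g = -4*g)
Y = -14896 (Y = (-4750 - 8243) - 1903 = -12993 - 1903 = -14896)
(m(B) + (-403*7 - (-5 + 28)*(-17))) + Y = (-4*(-4) + (-403*7 - (-5 + 28)*(-17))) - 14896 = (16 + (-2821 - 23*(-17))) - 14896 = (16 + (-2821 - 1*(-391))) - 14896 = (16 + (-2821 + 391)) - 14896 = (16 - 2430) - 14896 = -2414 - 14896 = -17310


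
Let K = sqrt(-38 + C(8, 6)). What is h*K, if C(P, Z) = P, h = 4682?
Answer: 4682*I*sqrt(30) ≈ 25644.0*I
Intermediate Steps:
K = I*sqrt(30) (K = sqrt(-38 + 8) = sqrt(-30) = I*sqrt(30) ≈ 5.4772*I)
h*K = 4682*(I*sqrt(30)) = 4682*I*sqrt(30)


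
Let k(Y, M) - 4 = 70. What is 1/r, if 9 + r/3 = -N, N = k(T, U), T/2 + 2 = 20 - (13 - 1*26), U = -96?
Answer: -1/249 ≈ -0.0040161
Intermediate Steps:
T = 62 (T = -4 + 2*(20 - (13 - 1*26)) = -4 + 2*(20 - (13 - 26)) = -4 + 2*(20 - 1*(-13)) = -4 + 2*(20 + 13) = -4 + 2*33 = -4 + 66 = 62)
k(Y, M) = 74 (k(Y, M) = 4 + 70 = 74)
N = 74
r = -249 (r = -27 + 3*(-1*74) = -27 + 3*(-74) = -27 - 222 = -249)
1/r = 1/(-249) = -1/249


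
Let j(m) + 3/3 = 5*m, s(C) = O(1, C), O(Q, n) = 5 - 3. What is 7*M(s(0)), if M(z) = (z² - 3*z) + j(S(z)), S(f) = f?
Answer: 49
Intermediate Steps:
O(Q, n) = 2
s(C) = 2
j(m) = -1 + 5*m
M(z) = -1 + z² + 2*z (M(z) = (z² - 3*z) + (-1 + 5*z) = -1 + z² + 2*z)
7*M(s(0)) = 7*(-1 + 2² + 2*2) = 7*(-1 + 4 + 4) = 7*7 = 49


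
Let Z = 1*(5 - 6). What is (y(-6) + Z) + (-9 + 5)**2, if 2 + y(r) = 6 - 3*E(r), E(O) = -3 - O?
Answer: 10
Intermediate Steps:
y(r) = 13 + 3*r (y(r) = -2 + (6 - 3*(-3 - r)) = -2 + (6 + (9 + 3*r)) = -2 + (15 + 3*r) = 13 + 3*r)
Z = -1 (Z = 1*(-1) = -1)
(y(-6) + Z) + (-9 + 5)**2 = ((13 + 3*(-6)) - 1) + (-9 + 5)**2 = ((13 - 18) - 1) + (-4)**2 = (-5 - 1) + 16 = -6 + 16 = 10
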